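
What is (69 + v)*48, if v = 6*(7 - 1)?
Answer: 5040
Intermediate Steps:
v = 36 (v = 6*6 = 36)
(69 + v)*48 = (69 + 36)*48 = 105*48 = 5040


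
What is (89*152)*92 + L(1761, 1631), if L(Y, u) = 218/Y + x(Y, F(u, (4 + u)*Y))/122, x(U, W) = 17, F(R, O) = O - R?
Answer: 267387253525/214842 ≈ 1.2446e+6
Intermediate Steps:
L(Y, u) = 17/122 + 218/Y (L(Y, u) = 218/Y + 17/122 = 17/122 + 218/Y)
(89*152)*92 + L(1761, 1631) = (89*152)*92 + (17/122 + 218/1761) = 13528*92 + (17/122 + 218*(1/1761)) = 1244576 + (17/122 + 218/1761) = 1244576 + 56533/214842 = 267387253525/214842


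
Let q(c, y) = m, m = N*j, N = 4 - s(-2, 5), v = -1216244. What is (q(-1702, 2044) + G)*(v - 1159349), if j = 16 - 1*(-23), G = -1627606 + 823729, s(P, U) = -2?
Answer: 1909128685299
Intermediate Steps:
G = -803877
N = 6 (N = 4 - 1*(-2) = 4 + 2 = 6)
j = 39 (j = 16 + 23 = 39)
m = 234 (m = 6*39 = 234)
q(c, y) = 234
(q(-1702, 2044) + G)*(v - 1159349) = (234 - 803877)*(-1216244 - 1159349) = -803643*(-2375593) = 1909128685299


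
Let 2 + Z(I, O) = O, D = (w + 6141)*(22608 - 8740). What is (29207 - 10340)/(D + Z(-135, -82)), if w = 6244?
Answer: 18867/171755096 ≈ 0.00010985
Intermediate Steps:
D = 171755180 (D = (6244 + 6141)*(22608 - 8740) = 12385*13868 = 171755180)
Z(I, O) = -2 + O
(29207 - 10340)/(D + Z(-135, -82)) = (29207 - 10340)/(171755180 + (-2 - 82)) = 18867/(171755180 - 84) = 18867/171755096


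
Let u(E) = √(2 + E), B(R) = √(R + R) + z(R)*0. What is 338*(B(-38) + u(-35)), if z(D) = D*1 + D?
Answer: 338*I*(√33 + 2*√19) ≈ 4888.3*I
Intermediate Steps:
z(D) = 2*D (z(D) = D + D = 2*D)
B(R) = √2*√R (B(R) = √(R + R) + (2*R)*0 = √(2*R) + 0 = √2*√R + 0 = √2*√R)
338*(B(-38) + u(-35)) = 338*(√2*√(-38) + √(2 - 35)) = 338*(√2*(I*√38) + √(-33)) = 338*(2*I*√19 + I*√33) = 338*(I*√33 + 2*I*√19) = 338*I*√33 + 676*I*√19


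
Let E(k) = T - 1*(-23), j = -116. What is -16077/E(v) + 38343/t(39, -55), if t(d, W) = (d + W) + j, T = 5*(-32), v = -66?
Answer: -1043609/6028 ≈ -173.13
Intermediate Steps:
T = -160
t(d, W) = -116 + W + d (t(d, W) = (d + W) - 116 = (W + d) - 116 = -116 + W + d)
E(k) = -137 (E(k) = -160 - 1*(-23) = -160 + 23 = -137)
-16077/E(v) + 38343/t(39, -55) = -16077/(-137) + 38343/(-116 - 55 + 39) = -16077*(-1/137) + 38343/(-132) = 16077/137 + 38343*(-1/132) = 16077/137 - 12781/44 = -1043609/6028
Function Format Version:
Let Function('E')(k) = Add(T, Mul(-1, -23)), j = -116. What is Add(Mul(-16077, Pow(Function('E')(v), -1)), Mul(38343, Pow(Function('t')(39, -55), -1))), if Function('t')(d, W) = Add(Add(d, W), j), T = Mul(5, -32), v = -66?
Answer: Rational(-1043609, 6028) ≈ -173.13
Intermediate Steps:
T = -160
Function('t')(d, W) = Add(-116, W, d) (Function('t')(d, W) = Add(Add(d, W), -116) = Add(Add(W, d), -116) = Add(-116, W, d))
Function('E')(k) = -137 (Function('E')(k) = Add(-160, Mul(-1, -23)) = Add(-160, 23) = -137)
Add(Mul(-16077, Pow(Function('E')(v), -1)), Mul(38343, Pow(Function('t')(39, -55), -1))) = Add(Mul(-16077, Pow(-137, -1)), Mul(38343, Pow(Add(-116, -55, 39), -1))) = Add(Mul(-16077, Rational(-1, 137)), Mul(38343, Pow(-132, -1))) = Add(Rational(16077, 137), Mul(38343, Rational(-1, 132))) = Add(Rational(16077, 137), Rational(-12781, 44)) = Rational(-1043609, 6028)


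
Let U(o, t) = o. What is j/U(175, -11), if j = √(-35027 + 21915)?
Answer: 2*I*√3278/175 ≈ 0.65433*I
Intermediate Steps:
j = 2*I*√3278 (j = √(-13112) = 2*I*√3278 ≈ 114.51*I)
j/U(175, -11) = (2*I*√3278)/175 = (2*I*√3278)*(1/175) = 2*I*√3278/175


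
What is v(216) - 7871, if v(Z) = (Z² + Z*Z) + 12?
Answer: 85453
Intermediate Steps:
v(Z) = 12 + 2*Z² (v(Z) = (Z² + Z²) + 12 = 2*Z² + 12 = 12 + 2*Z²)
v(216) - 7871 = (12 + 2*216²) - 7871 = (12 + 2*46656) - 7871 = (12 + 93312) - 7871 = 93324 - 7871 = 85453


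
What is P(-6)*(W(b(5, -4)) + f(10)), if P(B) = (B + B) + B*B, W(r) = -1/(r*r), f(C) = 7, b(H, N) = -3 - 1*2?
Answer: 4176/25 ≈ 167.04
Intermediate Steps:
b(H, N) = -5 (b(H, N) = -3 - 2 = -5)
W(r) = -1/r² (W(r) = -1/(r²) = -1/r²)
P(B) = B² + 2*B (P(B) = 2*B + B² = B² + 2*B)
P(-6)*(W(b(5, -4)) + f(10)) = (-6*(2 - 6))*(-1/(-5)² + 7) = (-6*(-4))*(-1*1/25 + 7) = 24*(-1/25 + 7) = 24*(174/25) = 4176/25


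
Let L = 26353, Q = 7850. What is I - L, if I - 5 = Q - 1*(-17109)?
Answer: -1389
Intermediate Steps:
I = 24964 (I = 5 + (7850 - 1*(-17109)) = 5 + (7850 + 17109) = 5 + 24959 = 24964)
I - L = 24964 - 1*26353 = 24964 - 26353 = -1389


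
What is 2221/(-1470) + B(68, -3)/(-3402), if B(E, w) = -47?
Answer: -89128/59535 ≈ -1.4971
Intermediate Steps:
2221/(-1470) + B(68, -3)/(-3402) = 2221/(-1470) - 47/(-3402) = 2221*(-1/1470) - 47*(-1/3402) = -2221/1470 + 47/3402 = -89128/59535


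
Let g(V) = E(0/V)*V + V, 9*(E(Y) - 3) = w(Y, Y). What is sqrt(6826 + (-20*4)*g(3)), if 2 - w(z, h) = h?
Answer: sqrt(52314)/3 ≈ 76.241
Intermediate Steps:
w(z, h) = 2 - h
E(Y) = 29/9 - Y/9 (E(Y) = 3 + (2 - Y)/9 = 3 + (2/9 - Y/9) = 29/9 - Y/9)
g(V) = 38*V/9 (g(V) = (29/9 - 0/V)*V + V = (29/9 - 1/9*0)*V + V = (29/9 + 0)*V + V = 29*V/9 + V = 38*V/9)
sqrt(6826 + (-20*4)*g(3)) = sqrt(6826 + (-20*4)*((38/9)*3)) = sqrt(6826 - 80*38/3) = sqrt(6826 - 3040/3) = sqrt(17438/3) = sqrt(52314)/3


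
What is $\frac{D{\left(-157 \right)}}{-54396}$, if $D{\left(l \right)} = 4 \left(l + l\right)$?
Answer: $\frac{314}{13599} \approx 0.02309$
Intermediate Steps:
$D{\left(l \right)} = 8 l$ ($D{\left(l \right)} = 4 \cdot 2 l = 8 l$)
$\frac{D{\left(-157 \right)}}{-54396} = \frac{8 \left(-157\right)}{-54396} = \left(-1256\right) \left(- \frac{1}{54396}\right) = \frac{314}{13599}$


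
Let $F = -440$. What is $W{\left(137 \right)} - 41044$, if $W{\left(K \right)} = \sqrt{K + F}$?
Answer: $-41044 + i \sqrt{303} \approx -41044.0 + 17.407 i$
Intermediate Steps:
$W{\left(K \right)} = \sqrt{-440 + K}$ ($W{\left(K \right)} = \sqrt{K - 440} = \sqrt{-440 + K}$)
$W{\left(137 \right)} - 41044 = \sqrt{-440 + 137} - 41044 = \sqrt{-303} - 41044 = i \sqrt{303} - 41044 = -41044 + i \sqrt{303}$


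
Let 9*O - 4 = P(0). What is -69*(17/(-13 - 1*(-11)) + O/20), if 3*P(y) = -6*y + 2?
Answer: 26312/45 ≈ 584.71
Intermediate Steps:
P(y) = ⅔ - 2*y (P(y) = (-6*y + 2)/3 = (2 - 6*y)/3 = ⅔ - 2*y)
O = 14/27 (O = 4/9 + (⅔ - 2*0)/9 = 4/9 + (⅔ + 0)/9 = 4/9 + (⅑)*(⅔) = 4/9 + 2/27 = 14/27 ≈ 0.51852)
-69*(17/(-13 - 1*(-11)) + O/20) = -69*(17/(-13 - 1*(-11)) + (14/27)/20) = -69*(17/(-13 + 11) + (14/27)*(1/20)) = -69*(17/(-2) + 7/270) = -69*(17*(-½) + 7/270) = -69*(-17/2 + 7/270) = -69*(-1144/135) = 26312/45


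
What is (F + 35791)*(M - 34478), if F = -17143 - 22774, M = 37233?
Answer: -11367130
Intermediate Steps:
F = -39917
(F + 35791)*(M - 34478) = (-39917 + 35791)*(37233 - 34478) = -4126*2755 = -11367130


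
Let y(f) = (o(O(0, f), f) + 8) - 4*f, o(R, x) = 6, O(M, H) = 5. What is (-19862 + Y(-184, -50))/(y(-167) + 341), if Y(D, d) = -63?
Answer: -19925/1023 ≈ -19.477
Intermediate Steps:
y(f) = 14 - 4*f (y(f) = (6 + 8) - 4*f = 14 - 4*f)
(-19862 + Y(-184, -50))/(y(-167) + 341) = (-19862 - 63)/((14 - 4*(-167)) + 341) = -19925/((14 + 668) + 341) = -19925/(682 + 341) = -19925/1023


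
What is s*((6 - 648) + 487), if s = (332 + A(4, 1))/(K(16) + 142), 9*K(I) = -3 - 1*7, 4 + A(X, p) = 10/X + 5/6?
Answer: -231105/634 ≈ -364.52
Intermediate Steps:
A(X, p) = -19/6 + 10/X (A(X, p) = -4 + (10/X + 5/6) = -4 + (10/X + 5*(⅙)) = -4 + (10/X + ⅚) = -4 + (⅚ + 10/X) = -19/6 + 10/X)
K(I) = -10/9 (K(I) = (-3 - 1*7)/9 = (-3 - 7)/9 = (⅑)*(-10) = -10/9)
s = 1491/634 (s = (332 + (-19/6 + 10/4))/(-10/9 + 142) = (332 + (-19/6 + 10*(¼)))/(1268/9) = (332 + (-19/6 + 5/2))*(9/1268) = (332 - ⅔)*(9/1268) = (994/3)*(9/1268) = 1491/634 ≈ 2.3517)
s*((6 - 648) + 487) = 1491*((6 - 648) + 487)/634 = 1491*(-642 + 487)/634 = (1491/634)*(-155) = -231105/634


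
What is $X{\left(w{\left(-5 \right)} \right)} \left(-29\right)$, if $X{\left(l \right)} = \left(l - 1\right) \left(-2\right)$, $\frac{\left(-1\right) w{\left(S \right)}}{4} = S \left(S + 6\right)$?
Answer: $1102$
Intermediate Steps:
$w{\left(S \right)} = - 4 S \left(6 + S\right)$ ($w{\left(S \right)} = - 4 S \left(S + 6\right) = - 4 S \left(6 + S\right)$)
$X{\left(l \right)} = 2 - 2 l$ ($X{\left(l \right)} = \left(-1 + l\right) \left(-2\right) = 2 - 2 l$)
$X{\left(w{\left(-5 \right)} \right)} \left(-29\right) = \left(2 - 2 \left(\left(-4\right) \left(-5\right) \left(6 - 5\right)\right)\right) \left(-29\right) = \left(2 - 2 \left(\left(-4\right) \left(-5\right) 1\right)\right) \left(-29\right) = \left(2 - 40\right) \left(-29\right) = \left(-38\right) \left(-29\right) = 1102$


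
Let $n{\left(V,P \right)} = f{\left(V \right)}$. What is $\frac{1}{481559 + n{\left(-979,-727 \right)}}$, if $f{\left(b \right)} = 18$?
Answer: $\frac{1}{481577} \approx 2.0765 \cdot 10^{-6}$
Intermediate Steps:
$n{\left(V,P \right)} = 18$
$\frac{1}{481559 + n{\left(-979,-727 \right)}} = \frac{1}{481559 + 18} = \frac{1}{481577}$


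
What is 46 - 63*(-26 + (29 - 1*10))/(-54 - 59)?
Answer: 4757/113 ≈ 42.097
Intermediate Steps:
46 - 63*(-26 + (29 - 1*10))/(-54 - 59) = 46 - 63*(-26 + (29 - 10))/(-113) = 46 - 63*(-26 + 19)*(-1)/113 = 46 - (-441)*(-1)/113 = 46 - 63*7/113 = 46 - 441/113 = 4757/113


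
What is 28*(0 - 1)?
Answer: -28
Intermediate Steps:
28*(0 - 1) = 28*(-1) = -28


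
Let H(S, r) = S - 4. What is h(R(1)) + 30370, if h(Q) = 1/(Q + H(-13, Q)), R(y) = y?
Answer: 485919/16 ≈ 30370.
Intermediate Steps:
H(S, r) = -4 + S
h(Q) = 1/(-17 + Q) (h(Q) = 1/(Q + (-4 - 13)) = 1/(Q - 17) = 1/(-17 + Q))
h(R(1)) + 30370 = 1/(-17 + 1) + 30370 = 1/(-16) + 30370 = -1/16 + 30370 = 485919/16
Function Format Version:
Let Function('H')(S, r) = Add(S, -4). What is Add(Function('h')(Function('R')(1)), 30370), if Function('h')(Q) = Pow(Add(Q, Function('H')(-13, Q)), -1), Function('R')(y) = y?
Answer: Rational(485919, 16) ≈ 30370.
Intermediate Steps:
Function('H')(S, r) = Add(-4, S)
Function('h')(Q) = Pow(Add(-17, Q), -1) (Function('h')(Q) = Pow(Add(Q, Add(-4, -13)), -1) = Pow(Add(Q, -17), -1) = Pow(Add(-17, Q), -1))
Add(Function('h')(Function('R')(1)), 30370) = Add(Pow(Add(-17, 1), -1), 30370) = Add(Pow(-16, -1), 30370) = Add(Rational(-1, 16), 30370) = Rational(485919, 16)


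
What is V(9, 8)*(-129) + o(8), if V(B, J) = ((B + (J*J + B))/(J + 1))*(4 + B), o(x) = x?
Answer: -45814/3 ≈ -15271.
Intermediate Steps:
V(B, J) = (4 + B)*(J**2 + 2*B)/(1 + J) (V(B, J) = ((B + (J**2 + B))/(1 + J))*(4 + B) = ((B + (B + J**2))/(1 + J))*(4 + B) = ((J**2 + 2*B)/(1 + J))*(4 + B) = (4 + B)*(J**2 + 2*B)/(1 + J))
V(9, 8)*(-129) + o(8) = ((2*9**2 + 4*8**2 + 8*9 + 9*8**2)/(1 + 8))*(-129) + 8 = ((2*81 + 4*64 + 72 + 9*64)/9)*(-129) + 8 = ((162 + 256 + 72 + 576)/9)*(-129) + 8 = ((1/9)*1066)*(-129) + 8 = (1066/9)*(-129) + 8 = -45838/3 + 8 = -45814/3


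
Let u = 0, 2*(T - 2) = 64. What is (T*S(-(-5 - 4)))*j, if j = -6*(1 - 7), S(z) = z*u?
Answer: 0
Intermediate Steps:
T = 34 (T = 2 + (1/2)*64 = 2 + 32 = 34)
S(z) = 0 (S(z) = z*0 = 0)
j = 36 (j = -6*(-6) = 36)
(T*S(-(-5 - 4)))*j = (34*0)*36 = 0*36 = 0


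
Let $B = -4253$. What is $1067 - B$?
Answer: $5320$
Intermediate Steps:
$1067 - B = 1067 - -4253 = 1067 + 4253 = 5320$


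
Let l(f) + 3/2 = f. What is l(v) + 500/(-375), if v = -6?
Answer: -53/6 ≈ -8.8333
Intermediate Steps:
l(f) = -3/2 + f
l(v) + 500/(-375) = (-3/2 - 6) + 500/(-375) = -15/2 + 500*(-1/375) = -15/2 - 4/3 = -53/6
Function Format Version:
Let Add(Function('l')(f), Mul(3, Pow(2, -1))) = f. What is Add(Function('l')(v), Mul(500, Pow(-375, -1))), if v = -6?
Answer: Rational(-53, 6) ≈ -8.8333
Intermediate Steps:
Function('l')(f) = Add(Rational(-3, 2), f)
Add(Function('l')(v), Mul(500, Pow(-375, -1))) = Add(Add(Rational(-3, 2), -6), Mul(500, Pow(-375, -1))) = Add(Rational(-15, 2), Mul(500, Rational(-1, 375))) = Add(Rational(-15, 2), Rational(-4, 3)) = Rational(-53, 6)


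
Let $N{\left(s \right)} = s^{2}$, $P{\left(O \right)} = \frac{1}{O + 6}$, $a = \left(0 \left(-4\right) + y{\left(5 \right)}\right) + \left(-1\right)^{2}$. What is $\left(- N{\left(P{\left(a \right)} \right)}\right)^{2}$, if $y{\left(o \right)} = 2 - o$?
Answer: $\frac{1}{256} \approx 0.0039063$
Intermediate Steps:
$a = -2$ ($a = \left(0 \left(-4\right) + \left(2 - 5\right)\right) + \left(-1\right)^{2} = \left(0 + \left(2 - 5\right)\right) + 1 = \left(0 - 3\right) + 1 = -3 + 1 = -2$)
$P{\left(O \right)} = \frac{1}{6 + O}$
$\left(- N{\left(P{\left(a \right)} \right)}\right)^{2} = \left(- \left(\frac{1}{6 - 2}\right)^{2}\right)^{2} = \left(- \left(\frac{1}{4}\right)^{2}\right)^{2} = \left(- \frac{1}{16}\right)^{2} = \frac{1}{256}$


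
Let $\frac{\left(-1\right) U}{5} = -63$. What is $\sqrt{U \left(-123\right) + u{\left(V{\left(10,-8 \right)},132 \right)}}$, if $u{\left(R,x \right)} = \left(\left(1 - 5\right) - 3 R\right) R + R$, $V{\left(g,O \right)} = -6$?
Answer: $3 i \sqrt{4315} \approx 197.07 i$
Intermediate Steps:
$U = 315$ ($U = \left(-5\right) \left(-63\right) = 315$)
$u{\left(R,x \right)} = R + R \left(-4 - 3 R\right)$ ($u{\left(R,x \right)} = \left(-4 - 3 R\right) R + R = R \left(-4 - 3 R\right) + R = R + R \left(-4 - 3 R\right)$)
$\sqrt{U \left(-123\right) + u{\left(V{\left(10,-8 \right)},132 \right)}} = \sqrt{315 \left(-123\right) - - 18 \left(1 - 6\right)} = \sqrt{-38745 - \left(-18\right) \left(-5\right)} = \sqrt{-38745 - 90} = \sqrt{-38835} = 3 i \sqrt{4315}$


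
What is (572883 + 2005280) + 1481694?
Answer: 4059857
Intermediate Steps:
(572883 + 2005280) + 1481694 = 2578163 + 1481694 = 4059857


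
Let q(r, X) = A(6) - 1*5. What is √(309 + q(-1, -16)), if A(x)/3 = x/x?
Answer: √307 ≈ 17.521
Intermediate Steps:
A(x) = 3 (A(x) = 3*(x/x) = 3*1 = 3)
q(r, X) = -2 (q(r, X) = 3 - 1*5 = 3 - 5 = -2)
√(309 + q(-1, -16)) = √(309 - 2) = √307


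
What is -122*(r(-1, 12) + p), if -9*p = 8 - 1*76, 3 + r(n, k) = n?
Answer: -3904/9 ≈ -433.78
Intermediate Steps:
r(n, k) = -3 + n
p = 68/9 (p = -(8 - 1*76)/9 = -(8 - 76)/9 = -⅑*(-68) = 68/9 ≈ 7.5556)
-122*(r(-1, 12) + p) = -122*((-3 - 1) + 68/9) = -122*(-4 + 68/9) = -122*32/9 = -3904/9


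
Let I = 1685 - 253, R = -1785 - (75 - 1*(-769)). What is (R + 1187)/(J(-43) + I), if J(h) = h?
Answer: -1442/1389 ≈ -1.0382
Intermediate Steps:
R = -2629 (R = -1785 - (75 + 769) = -1785 - 1*844 = -1785 - 844 = -2629)
I = 1432
(R + 1187)/(J(-43) + I) = (-2629 + 1187)/(-43 + 1432) = -1442/1389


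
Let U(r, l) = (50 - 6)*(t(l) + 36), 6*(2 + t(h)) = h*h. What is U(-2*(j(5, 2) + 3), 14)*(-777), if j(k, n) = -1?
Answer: -2279200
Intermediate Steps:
t(h) = -2 + h²/6 (t(h) = -2 + (h*h)/6 = -2 + h²/6)
U(r, l) = 1496 + 22*l²/3 (U(r, l) = (50 - 6)*((-2 + l²/6) + 36) = 44*(34 + l²/6) = 1496 + 22*l²/3)
U(-2*(j(5, 2) + 3), 14)*(-777) = (1496 + (22/3)*14²)*(-777) = (1496 + (22/3)*196)*(-777) = (1496 + 4312/3)*(-777) = (8800/3)*(-777) = -2279200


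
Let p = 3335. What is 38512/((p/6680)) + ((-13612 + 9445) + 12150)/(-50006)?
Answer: 88720861639/1150138 ≈ 77139.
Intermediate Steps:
38512/((p/6680)) + ((-13612 + 9445) + 12150)/(-50006) = 38512/((3335/6680)) + ((-13612 + 9445) + 12150)/(-50006) = 38512/((3335*(1/6680))) + (-4167 + 12150)*(-1/50006) = 38512/(667/1336) + 7983*(-1/50006) = 38512*(1336/667) - 7983/50006 = 1774208/23 - 7983/50006 = 88720861639/1150138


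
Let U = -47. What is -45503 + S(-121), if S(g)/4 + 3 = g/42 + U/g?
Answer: -115678949/2541 ≈ -45525.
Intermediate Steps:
S(g) = -12 - 188/g + 2*g/21 (S(g) = -12 + 4*(g/42 - 47/g) = -12 + 4*(-47/g + g/42) = -12 + (-188/g + 2*g/21) = -12 - 188/g + 2*g/21)
-45503 + S(-121) = -45503 + (-12 - 188/(-121) + (2/21)*(-121)) = -45503 + (-12 - 188*(-1/121) - 242/21) = -45503 + (-12 + 188/121 - 242/21) = -45503 - 55826/2541 = -115678949/2541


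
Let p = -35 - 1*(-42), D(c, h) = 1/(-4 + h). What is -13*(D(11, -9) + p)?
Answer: -90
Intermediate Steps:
p = 7 (p = -35 + 42 = 7)
-13*(D(11, -9) + p) = -13*(1/(-4 - 9) + 7) = -13*(1/(-13) + 7) = -13*(-1/13 + 7) = -13*90/13 = -90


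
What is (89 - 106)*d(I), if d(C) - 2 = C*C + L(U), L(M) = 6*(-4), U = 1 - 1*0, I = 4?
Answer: 102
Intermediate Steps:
U = 1 (U = 1 + 0 = 1)
L(M) = -24
d(C) = -22 + C² (d(C) = 2 + (C*C - 24) = 2 + (C² - 24) = 2 + (-24 + C²) = -22 + C²)
(89 - 106)*d(I) = (89 - 106)*(-22 + 4²) = -17*(-22 + 16) = -17*(-6) = 102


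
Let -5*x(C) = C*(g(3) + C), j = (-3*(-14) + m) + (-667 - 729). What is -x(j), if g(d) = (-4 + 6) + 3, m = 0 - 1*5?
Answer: 1840086/5 ≈ 3.6802e+5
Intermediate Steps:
m = -5 (m = 0 - 5 = -5)
g(d) = 5 (g(d) = 2 + 3 = 5)
j = -1359 (j = (-3*(-14) - 5) + (-667 - 729) = (42 - 5) - 1396 = 37 - 1396 = -1359)
x(C) = -C*(5 + C)/5
-x(j) = -(-1)*(-1359)*(5 - 1359)/5 = -(-1)*(-1359)*(-1354)/5 = -1*(-1840086/5) = 1840086/5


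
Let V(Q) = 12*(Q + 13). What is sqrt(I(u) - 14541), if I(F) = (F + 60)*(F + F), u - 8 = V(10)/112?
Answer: I*sqrt(10243966)/28 ≈ 114.31*I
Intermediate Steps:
V(Q) = 156 + 12*Q (V(Q) = 12*(13 + Q) = 156 + 12*Q)
u = 293/28 (u = 8 + (156 + 12*10)/112 = 8 + (156 + 120)*(1/112) = 8 + 276*(1/112) = 8 + 69/28 = 293/28 ≈ 10.464)
I(F) = 2*F*(60 + F) (I(F) = (60 + F)*(2*F) = 2*F*(60 + F))
sqrt(I(u) - 14541) = sqrt(2*(293/28)*(60 + 293/28) - 14541) = sqrt(2*(293/28)*(1973/28) - 14541) = sqrt(578089/392 - 14541) = sqrt(-5121983/392) = I*sqrt(10243966)/28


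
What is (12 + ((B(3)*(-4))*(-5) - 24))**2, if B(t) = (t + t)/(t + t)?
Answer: 64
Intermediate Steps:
B(t) = 1 (B(t) = (2*t)/((2*t)) = (2*t)*(1/(2*t)) = 1)
(12 + ((B(3)*(-4))*(-5) - 24))**2 = (12 + ((1*(-4))*(-5) - 24))**2 = (12 + (-4*(-5) - 24))**2 = (12 + (20 - 24))**2 = (12 - 4)**2 = 8**2 = 64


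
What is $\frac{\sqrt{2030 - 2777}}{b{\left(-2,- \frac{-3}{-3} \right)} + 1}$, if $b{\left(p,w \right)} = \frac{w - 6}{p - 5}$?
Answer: $\frac{3 i \sqrt{83}}{2} \approx 13.666 i$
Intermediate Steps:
$b{\left(p,w \right)} = \frac{-6 + w}{-5 + p}$
$\frac{\sqrt{2030 - 2777}}{b{\left(-2,- \frac{-3}{-3} \right)} + 1} = \frac{\sqrt{2030 - 2777}}{\frac{-6 - - \frac{3}{-3}}{-5 - 2} + 1} = \frac{\sqrt{-747}}{\frac{-6 - \left(-3\right) \left(- \frac{1}{3}\right)}{-7} + 1} = \frac{3 i \sqrt{83}}{- \frac{-6 - 1}{7} + 1} = \frac{3 i \sqrt{83}}{\left(- \frac{1}{7}\right) \left(-7\right) + 1} = \frac{3 i \sqrt{83}}{1 + 1} = \frac{3 i \sqrt{83}}{2}$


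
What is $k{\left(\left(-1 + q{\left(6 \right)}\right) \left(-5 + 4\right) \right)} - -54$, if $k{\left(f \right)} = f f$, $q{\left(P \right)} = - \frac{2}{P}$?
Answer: $\frac{502}{9} \approx 55.778$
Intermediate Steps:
$k{\left(f \right)} = f^{2}$
$k{\left(\left(-1 + q{\left(6 \right)}\right) \left(-5 + 4\right) \right)} - -54 = \left(\left(-1 - \frac{2}{6}\right) \left(-5 + 4\right)\right)^{2} - -54 = \left(\left(-1 - \frac{1}{3}\right) \left(-1\right)\right)^{2} + 54 = \left(\left(- \frac{4}{3}\right) \left(-1\right)\right)^{2} + 54 = \left(\frac{4}{3}\right)^{2} + 54 = \frac{16}{9} + 54 = \frac{502}{9}$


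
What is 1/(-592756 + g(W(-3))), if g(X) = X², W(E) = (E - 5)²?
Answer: -1/588660 ≈ -1.6988e-6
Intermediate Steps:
W(E) = (-5 + E)²
1/(-592756 + g(W(-3))) = 1/(-592756 + ((-5 - 3)²)²) = 1/(-592756 + ((-8)²)²) = 1/(-592756 + 64²) = 1/(-592756 + 4096) = 1/(-588660) = -1/588660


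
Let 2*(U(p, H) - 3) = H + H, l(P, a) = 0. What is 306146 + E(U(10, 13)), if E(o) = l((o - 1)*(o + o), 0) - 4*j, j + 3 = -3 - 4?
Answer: 306186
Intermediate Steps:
j = -10 (j = -3 + (-3 - 4) = -3 - 7 = -10)
U(p, H) = 3 + H (U(p, H) = 3 + (H + H)/2 = 3 + (2*H)/2 = 3 + H)
E(o) = 40 (E(o) = 0 - 4*(-10) = 0 + 40 = 40)
306146 + E(U(10, 13)) = 306146 + 40 = 306186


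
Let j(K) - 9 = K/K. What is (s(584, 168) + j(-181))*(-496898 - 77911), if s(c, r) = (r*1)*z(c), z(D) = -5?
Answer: 477091470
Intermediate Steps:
s(c, r) = -5*r (s(c, r) = (r*1)*(-5) = r*(-5) = -5*r)
j(K) = 10 (j(K) = 9 + K/K = 9 + 1 = 10)
(s(584, 168) + j(-181))*(-496898 - 77911) = (-5*168 + 10)*(-496898 - 77911) = (-840 + 10)*(-574809) = -830*(-574809) = 477091470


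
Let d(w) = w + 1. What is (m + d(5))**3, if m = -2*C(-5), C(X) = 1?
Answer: 64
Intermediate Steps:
d(w) = 1 + w
m = -2 (m = -2*1 = -2)
(m + d(5))**3 = (-2 + (1 + 5))**3 = (-2 + 6)**3 = 4**3 = 64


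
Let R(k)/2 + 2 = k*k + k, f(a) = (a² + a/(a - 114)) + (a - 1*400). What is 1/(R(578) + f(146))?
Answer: 16/11046185 ≈ 1.4485e-6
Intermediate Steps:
f(a) = -400 + a + a² + a/(-114 + a) (f(a) = (a² + a/(-114 + a)) + (a - 400) = (a² + a/(-114 + a)) + (-400 + a) = -400 + a + a² + a/(-114 + a))
R(k) = -4 + 2*k + 2*k² (R(k) = -4 + 2*(k*k + k) = -4 + 2*(k² + k) = -4 + 2*(k + k²) = -4 + (2*k + 2*k²) = -4 + 2*k + 2*k²)
1/(R(578) + f(146)) = 1/((-4 + 2*578 + 2*578²) + (45600 + 146³ - 513*146 - 113*146²)/(-114 + 146)) = 1/((-4 + 1156 + 2*334084) + (45600 + 3112136 - 74898 - 113*21316)/32) = 1/((-4 + 1156 + 668168) + (45600 + 3112136 - 74898 - 2408708)/32) = 1/(669320 + (1/32)*674130) = 1/(669320 + 337065/16) = 1/(11046185/16) = 16/11046185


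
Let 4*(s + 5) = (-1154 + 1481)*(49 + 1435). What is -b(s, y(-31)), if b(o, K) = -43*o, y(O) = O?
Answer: 5216416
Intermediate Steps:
s = 121312 (s = -5 + ((-1154 + 1481)*(49 + 1435))/4 = -5 + (327*1484)/4 = -5 + (¼)*485268 = -5 + 121317 = 121312)
-b(s, y(-31)) = -(-43)*121312 = -1*(-5216416) = 5216416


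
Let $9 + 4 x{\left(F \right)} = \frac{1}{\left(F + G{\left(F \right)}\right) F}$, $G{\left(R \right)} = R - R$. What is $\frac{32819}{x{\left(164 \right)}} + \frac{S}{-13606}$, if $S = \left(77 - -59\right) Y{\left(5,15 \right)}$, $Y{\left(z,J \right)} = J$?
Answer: $- \frac{24020274514948}{1646754589} \approx -14586.0$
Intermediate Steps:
$G{\left(R \right)} = 0$
$x{\left(F \right)} = - \frac{9}{4} + \frac{1}{4 F^{2}}$ ($x{\left(F \right)} = - \frac{9}{4} + \frac{\frac{1}{F + 0} \frac{1}{F}}{4} = - \frac{9}{4} + \frac{\frac{1}{F} \frac{1}{F}}{4} = - \frac{9}{4} + \frac{1}{4 F^{2}}$)
$S = 2040$ ($S = \left(77 - -59\right) 15 = \left(77 + 59\right) 15 = 136 \cdot 15 = 2040$)
$\frac{32819}{x{\left(164 \right)}} + \frac{S}{-13606} = \frac{32819}{- \frac{9}{4} + \frac{1}{4 \cdot 26896}} + \frac{2040}{-13606} = \frac{32819}{- \frac{9}{4} + \frac{1}{4} \cdot \frac{1}{26896}} + 2040 \left(- \frac{1}{13606}\right) = \frac{32819}{- \frac{9}{4} + \frac{1}{107584}} - \frac{1020}{6803} = \frac{32819}{- \frac{242063}{107584}} - \frac{1020}{6803} = 32819 \left(- \frac{107584}{242063}\right) - \frac{1020}{6803} = - \frac{3530799296}{242063} - \frac{1020}{6803} = - \frac{24020274514948}{1646754589}$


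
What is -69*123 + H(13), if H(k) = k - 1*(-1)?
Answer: -8473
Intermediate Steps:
H(k) = 1 + k (H(k) = k + 1 = 1 + k)
-69*123 + H(13) = -69*123 + (1 + 13) = -8487 + 14 = -8473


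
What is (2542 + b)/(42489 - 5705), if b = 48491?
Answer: 51033/36784 ≈ 1.3874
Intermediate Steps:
(2542 + b)/(42489 - 5705) = (2542 + 48491)/(42489 - 5705) = 51033/36784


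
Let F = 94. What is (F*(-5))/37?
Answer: -470/37 ≈ -12.703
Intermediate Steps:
(F*(-5))/37 = (94*(-5))/37 = -470*1/37 = -470/37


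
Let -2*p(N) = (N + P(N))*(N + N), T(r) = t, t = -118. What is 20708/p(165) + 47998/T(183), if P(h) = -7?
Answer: -313437851/769065 ≈ -407.56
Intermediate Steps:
T(r) = -118
p(N) = -N*(-7 + N) (p(N) = -(N - 7)*(N + N)/2 = -(-7 + N)*2*N/2 = -N*(-7 + N))
20708/p(165) + 47998/T(183) = 20708/((165*(7 - 1*165))) + 47998/(-118) = 20708/((165*(7 - 165))) + 47998*(-1/118) = 20708/((165*(-158))) - 23999/59 = 20708/(-26070) - 23999/59 = 20708*(-1/26070) - 23999/59 = -10354/13035 - 23999/59 = -313437851/769065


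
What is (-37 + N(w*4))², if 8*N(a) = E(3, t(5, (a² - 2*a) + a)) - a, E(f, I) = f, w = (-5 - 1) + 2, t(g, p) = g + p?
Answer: 76729/64 ≈ 1198.9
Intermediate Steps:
w = -4 (w = -6 + 2 = -4)
N(a) = 3/8 - a/8 (N(a) = (3 - a)/8 = 3/8 - a/8)
(-37 + N(w*4))² = (-37 + (3/8 - (-1)*4/2))² = (-37 + (3/8 - ⅛*(-16)))² = (-37 + (3/8 + 2))² = (-37 + 19/8)² = (-277/8)² = 76729/64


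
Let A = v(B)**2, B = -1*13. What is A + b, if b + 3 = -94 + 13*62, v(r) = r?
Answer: 878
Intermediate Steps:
B = -13
b = 709 (b = -3 + (-94 + 13*62) = -3 + (-94 + 806) = -3 + 712 = 709)
A = 169 (A = (-13)**2 = 169)
A + b = 169 + 709 = 878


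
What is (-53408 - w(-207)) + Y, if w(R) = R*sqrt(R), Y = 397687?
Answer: 344279 + 621*I*sqrt(23) ≈ 3.4428e+5 + 2978.2*I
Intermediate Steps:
w(R) = R**(3/2)
(-53408 - w(-207)) + Y = (-53408 - (-207)**(3/2)) + 397687 = (-53408 - (-621)*I*sqrt(23)) + 397687 = (-53408 + 621*I*sqrt(23)) + 397687 = 344279 + 621*I*sqrt(23)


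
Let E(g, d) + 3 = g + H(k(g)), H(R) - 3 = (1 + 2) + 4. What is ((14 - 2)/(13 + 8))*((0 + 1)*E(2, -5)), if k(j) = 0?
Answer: 36/7 ≈ 5.1429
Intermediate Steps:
H(R) = 10 (H(R) = 3 + ((1 + 2) + 4) = 3 + (3 + 4) = 3 + 7 = 10)
E(g, d) = 7 + g (E(g, d) = -3 + (g + 10) = -3 + (10 + g) = 7 + g)
((14 - 2)/(13 + 8))*((0 + 1)*E(2, -5)) = ((14 - 2)/(13 + 8))*((0 + 1)*(7 + 2)) = (12/21)*(1*9) = (12*(1/21))*9 = (4/7)*9 = 36/7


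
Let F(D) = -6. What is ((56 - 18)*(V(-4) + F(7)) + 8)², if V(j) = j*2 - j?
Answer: 138384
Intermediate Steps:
V(j) = j (V(j) = 2*j - j = j)
((56 - 18)*(V(-4) + F(7)) + 8)² = ((56 - 18)*(-4 - 6) + 8)² = (38*(-10) + 8)² = (-380 + 8)² = (-372)² = 138384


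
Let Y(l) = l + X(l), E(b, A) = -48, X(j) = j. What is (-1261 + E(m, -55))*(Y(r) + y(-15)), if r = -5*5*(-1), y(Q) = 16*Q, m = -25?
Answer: 248710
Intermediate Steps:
r = 25 (r = -25*(-1) = 25)
Y(l) = 2*l (Y(l) = l + l = 2*l)
(-1261 + E(m, -55))*(Y(r) + y(-15)) = (-1261 - 48)*(2*25 + 16*(-15)) = -1309*(50 - 240) = -1309*(-190) = 248710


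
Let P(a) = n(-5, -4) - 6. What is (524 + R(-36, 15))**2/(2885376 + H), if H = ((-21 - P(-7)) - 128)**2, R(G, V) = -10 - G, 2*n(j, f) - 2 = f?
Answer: 1375/13207 ≈ 0.10411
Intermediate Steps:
n(j, f) = 1 + f/2
P(a) = -7 (P(a) = (1 + (1/2)*(-4)) - 6 = (1 - 2) - 6 = -1 - 6 = -7)
H = 20164 (H = ((-21 - 1*(-7)) - 128)**2 = ((-21 + 7) - 128)**2 = (-14 - 128)**2 = (-142)**2 = 20164)
(524 + R(-36, 15))**2/(2885376 + H) = (524 + (-10 - 1*(-36)))**2/(2885376 + 20164) = (524 + (-10 + 36))**2/2905540 = (524 + 26)**2*(1/2905540) = 550**2*(1/2905540) = 302500*(1/2905540) = 1375/13207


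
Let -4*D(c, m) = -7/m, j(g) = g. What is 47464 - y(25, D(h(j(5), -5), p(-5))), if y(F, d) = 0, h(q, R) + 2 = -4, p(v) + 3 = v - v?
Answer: 47464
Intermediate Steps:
p(v) = -3 (p(v) = -3 + (v - v) = -3 + 0 = -3)
h(q, R) = -6 (h(q, R) = -2 - 4 = -6)
D(c, m) = 7/(4*m) (D(c, m) = -(-7)/(4*m) = 7/(4*m))
47464 - y(25, D(h(j(5), -5), p(-5))) = 47464 - 1*0 = 47464 + 0 = 47464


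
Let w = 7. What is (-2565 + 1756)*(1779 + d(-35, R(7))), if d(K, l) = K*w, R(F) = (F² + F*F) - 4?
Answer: -1241006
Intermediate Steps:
R(F) = -4 + 2*F² (R(F) = (F² + F²) - 4 = 2*F² - 4 = -4 + 2*F²)
d(K, l) = 7*K (d(K, l) = K*7 = 7*K)
(-2565 + 1756)*(1779 + d(-35, R(7))) = (-2565 + 1756)*(1779 + 7*(-35)) = -809*(1779 - 245) = -809*1534 = -1241006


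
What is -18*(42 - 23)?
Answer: -342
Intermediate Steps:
-18*(42 - 23) = -18*19 = -342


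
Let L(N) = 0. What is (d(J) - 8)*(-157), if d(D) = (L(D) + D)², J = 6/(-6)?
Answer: 1099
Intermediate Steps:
J = -1 (J = 6*(-⅙) = -1)
d(D) = D² (d(D) = (0 + D)² = D²)
(d(J) - 8)*(-157) = ((-1)² - 8)*(-157) = (1 - 8)*(-157) = -7*(-157) = 1099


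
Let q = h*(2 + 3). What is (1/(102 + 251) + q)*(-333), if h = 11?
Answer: -6465528/353 ≈ -18316.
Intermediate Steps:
q = 55 (q = 11*(2 + 3) = 11*5 = 55)
(1/(102 + 251) + q)*(-333) = (1/(102 + 251) + 55)*(-333) = (1/353 + 55)*(-333) = (19416/353)*(-333) = -6465528/353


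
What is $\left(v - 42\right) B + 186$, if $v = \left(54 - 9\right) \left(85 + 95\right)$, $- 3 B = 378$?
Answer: $-1015122$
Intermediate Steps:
$B = -126$ ($B = \left(- \frac{1}{3}\right) 378 = -126$)
$v = 8100$ ($v = 45 \cdot 180 = 8100$)
$\left(v - 42\right) B + 186 = \left(8100 - 42\right) \left(-126\right) + 186 = 8058 \left(-126\right) + 186 = -1015308 + 186 = -1015122$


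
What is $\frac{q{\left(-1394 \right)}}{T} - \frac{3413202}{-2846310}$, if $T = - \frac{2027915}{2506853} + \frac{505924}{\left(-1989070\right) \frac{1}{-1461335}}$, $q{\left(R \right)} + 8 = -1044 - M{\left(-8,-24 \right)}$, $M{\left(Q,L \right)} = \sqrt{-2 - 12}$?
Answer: $\frac{105183469304111476467499}{87921267230015335807445} - \frac{498630609671 i \sqrt{14}}{185337367813095557} \approx 1.1963 - 1.0067 \cdot 10^{-5} i$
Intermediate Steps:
$M{\left(Q,L \right)} = i \sqrt{14}$ ($M{\left(Q,L \right)} = \sqrt{-14} = i \sqrt{14}$)
$q{\left(R \right)} = -1052 - i \sqrt{14}$ ($q{\left(R \right)} = -8 - \left(1044 + i \sqrt{14}\right) = -1052 - i \sqrt{14}$)
$T = \frac{185337367813095557}{498630609671}$ ($T = \left(-2027915\right) \frac{1}{2506853} + \frac{505924}{\left(-1989070\right) \left(- \frac{1}{1461335}\right)} = - \frac{2027915}{2506853} + \frac{505924}{\frac{397814}{292267}} = - \frac{2027915}{2506853} + 505924 \cdot \frac{292267}{397814} = - \frac{2027915}{2506853} + \frac{73932444854}{198907} = \frac{185337367813095557}{498630609671} \approx 3.7169 \cdot 10^{5}$)
$\frac{q{\left(-1394 \right)}}{T} - \frac{3413202}{-2846310} = \frac{-1052 - i \sqrt{14}}{\frac{185337367813095557}{498630609671}} - \frac{3413202}{-2846310} = \left(-1052 - i \sqrt{14}\right) \frac{498630609671}{185337367813095557} - - \frac{568867}{474385} = \left(- \frac{524559401373892}{185337367813095557} - \frac{498630609671 i \sqrt{14}}{185337367813095557}\right) + \frac{568867}{474385} = \frac{105183469304111476467499}{87921267230015335807445} - \frac{498630609671 i \sqrt{14}}{185337367813095557}$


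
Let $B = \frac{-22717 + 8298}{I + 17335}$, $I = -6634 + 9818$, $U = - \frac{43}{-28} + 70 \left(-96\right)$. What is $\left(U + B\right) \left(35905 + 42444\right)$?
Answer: $- \frac{302456634872795}{574532} \approx -5.2644 \cdot 10^{8}$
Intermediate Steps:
$U = - \frac{188117}{28}$ ($U = \left(-43\right) \left(- \frac{1}{28}\right) - 6720 = \frac{43}{28} - 6720 = - \frac{188117}{28} \approx -6718.5$)
$I = 3184$
$B = - \frac{14419}{20519}$ ($B = \frac{-22717 + 8298}{3184 + 17335} = - \frac{14419}{20519} \approx -0.70271$)
$\left(U + B\right) \left(35905 + 42444\right) = \left(- \frac{188117}{28} - \frac{14419}{20519}\right) \left(35905 + 42444\right) = \left(- \frac{3860376455}{574532}\right) 78349 = - \frac{302456634872795}{574532}$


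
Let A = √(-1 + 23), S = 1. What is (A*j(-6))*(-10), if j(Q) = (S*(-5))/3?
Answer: 50*√22/3 ≈ 78.174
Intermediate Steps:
A = √22 ≈ 4.6904
j(Q) = -5/3 (j(Q) = (1*(-5))/3 = -5*⅓ = -5/3)
(A*j(-6))*(-10) = (√22*(-5/3))*(-10) = -5*√22/3*(-10) = 50*√22/3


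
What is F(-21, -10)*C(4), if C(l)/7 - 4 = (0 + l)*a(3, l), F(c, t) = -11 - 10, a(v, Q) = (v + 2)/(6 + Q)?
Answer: -882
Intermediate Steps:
a(v, Q) = (2 + v)/(6 + Q)
F(c, t) = -21
C(l) = 28 + 35*l/(6 + l) (C(l) = 28 + 7*((0 + l)*((2 + 3)/(6 + l))) = 28 + 7*(l*(5/(6 + l))) = 28 + 7*(5*l/(6 + l)) = 28 + 35*l/(6 + l))
F(-21, -10)*C(4) = -441*(8 + 3*4)/(6 + 4) = -441*(8 + 12)/10 = -441*20/10 = -21*42 = -882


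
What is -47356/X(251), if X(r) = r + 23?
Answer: -23678/137 ≈ -172.83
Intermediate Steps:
X(r) = 23 + r
-47356/X(251) = -47356/(23 + 251) = -47356/274 = -47356*1/274 = -23678/137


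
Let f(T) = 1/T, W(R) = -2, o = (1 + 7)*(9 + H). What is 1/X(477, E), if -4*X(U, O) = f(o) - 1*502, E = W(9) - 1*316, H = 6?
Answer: 480/60239 ≈ 0.0079683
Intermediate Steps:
o = 120 (o = (1 + 7)*(9 + 6) = 8*15 = 120)
E = -318 (E = -2 - 1*316 = -2 - 316 = -318)
X(U, O) = 60239/480 (X(U, O) = -(1/120 - 1*502)/4 = -(1/120 - 502)/4 = -¼*(-60239/120) = 60239/480)
1/X(477, E) = 1/(60239/480) = 480/60239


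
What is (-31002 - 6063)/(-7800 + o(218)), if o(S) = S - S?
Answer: 2471/520 ≈ 4.7519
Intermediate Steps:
o(S) = 0
(-31002 - 6063)/(-7800 + o(218)) = (-31002 - 6063)/(-7800 + 0) = -37065/(-7800) = -37065*(-1/7800) = 2471/520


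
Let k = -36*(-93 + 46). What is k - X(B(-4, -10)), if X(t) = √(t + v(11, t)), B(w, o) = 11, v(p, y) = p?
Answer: 1692 - √22 ≈ 1687.3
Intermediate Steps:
k = 1692 (k = -36*(-47) = 1692)
X(t) = √(11 + t) (X(t) = √(t + 11) = √(11 + t))
k - X(B(-4, -10)) = 1692 - √(11 + 11) = 1692 - √22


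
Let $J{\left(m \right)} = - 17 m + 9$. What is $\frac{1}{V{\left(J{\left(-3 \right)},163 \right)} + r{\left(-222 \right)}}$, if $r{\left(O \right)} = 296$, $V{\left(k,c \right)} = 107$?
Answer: $\frac{1}{403} \approx 0.0024814$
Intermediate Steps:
$J{\left(m \right)} = 9 - 17 m$
$\frac{1}{V{\left(J{\left(-3 \right)},163 \right)} + r{\left(-222 \right)}} = \frac{1}{107 + 296} = \frac{1}{403}$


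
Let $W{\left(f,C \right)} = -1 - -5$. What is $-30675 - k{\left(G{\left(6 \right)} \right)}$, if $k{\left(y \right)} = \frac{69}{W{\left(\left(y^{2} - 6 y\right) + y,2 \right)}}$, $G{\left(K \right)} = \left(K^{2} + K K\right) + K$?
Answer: $- \frac{122769}{4} \approx -30692.0$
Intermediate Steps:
$W{\left(f,C \right)} = 4$ ($W{\left(f,C \right)} = -1 + 5 = 4$)
$G{\left(K \right)} = K + 2 K^{2}$ ($G{\left(K \right)} = \left(K^{2} + K^{2}\right) + K = 2 K^{2} + K = K + 2 K^{2}$)
$k{\left(y \right)} = \frac{69}{4}$
$-30675 - k{\left(G{\left(6 \right)} \right)} = -30675 - \frac{69}{4} = - \frac{122769}{4}$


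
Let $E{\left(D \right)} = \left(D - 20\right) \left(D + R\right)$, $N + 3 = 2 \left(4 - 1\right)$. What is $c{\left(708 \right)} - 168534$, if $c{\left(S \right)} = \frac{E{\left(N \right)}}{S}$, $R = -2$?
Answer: $- \frac{119322089}{708} \approx -1.6853 \cdot 10^{5}$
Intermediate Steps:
$N = 3$ ($N = -3 + 2 \left(4 - 1\right) = -3 + 2 \cdot 3 = -3 + 6 = 3$)
$E{\left(D \right)} = \left(-20 + D\right) \left(-2 + D\right)$ ($E{\left(D \right)} = \left(D - 20\right) \left(D - 2\right) = \left(-20 + D\right) \left(-2 + D\right)$)
$c{\left(S \right)} = - \frac{17}{S}$ ($c{\left(S \right)} = \frac{40 + 3^{2} - 66}{S} = \frac{40 + 9 - 66}{S} = - \frac{17}{S}$)
$c{\left(708 \right)} - 168534 = - \frac{17}{708} - 168534 = - \frac{119322089}{708}$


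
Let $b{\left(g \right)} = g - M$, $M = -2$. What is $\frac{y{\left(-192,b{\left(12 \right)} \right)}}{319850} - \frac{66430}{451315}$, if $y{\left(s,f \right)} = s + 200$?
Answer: $- \frac{2124402498}{14435310275} \approx -0.14717$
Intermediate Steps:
$b{\left(g \right)} = 2 + g$ ($b{\left(g \right)} = g - -2 = g + 2 = 2 + g$)
$y{\left(s,f \right)} = 200 + s$
$\frac{y{\left(-192,b{\left(12 \right)} \right)}}{319850} - \frac{66430}{451315} = \frac{200 - 192}{319850} - \frac{66430}{451315} = 8 \cdot \frac{1}{319850} - \frac{13286}{90263} = \frac{4}{159925} - \frac{13286}{90263} = - \frac{2124402498}{14435310275}$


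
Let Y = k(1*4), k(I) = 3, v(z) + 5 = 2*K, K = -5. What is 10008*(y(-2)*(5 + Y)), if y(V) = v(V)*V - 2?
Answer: 2241792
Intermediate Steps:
v(z) = -15 (v(z) = -5 + 2*(-5) = -5 - 10 = -15)
Y = 3
y(V) = -2 - 15*V (y(V) = -15*V - 2 = -2 - 15*V)
10008*(y(-2)*(5 + Y)) = 10008*((-2 - 15*(-2))*(5 + 3)) = 10008*((-2 + 30)*8) = 10008*(28*8) = 10008*224 = 2241792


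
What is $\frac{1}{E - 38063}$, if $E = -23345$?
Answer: $- \frac{1}{61408} \approx -1.6285 \cdot 10^{-5}$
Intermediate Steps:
$\frac{1}{E - 38063} = \frac{1}{-23345 - 38063} = \frac{1}{-61408} = - \frac{1}{61408}$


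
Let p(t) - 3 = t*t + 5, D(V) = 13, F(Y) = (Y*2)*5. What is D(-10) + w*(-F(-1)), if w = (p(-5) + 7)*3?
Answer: 1213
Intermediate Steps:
F(Y) = 10*Y (F(Y) = (2*Y)*5 = 10*Y)
p(t) = 8 + t**2 (p(t) = 3 + (t*t + 5) = 3 + (t**2 + 5) = 3 + (5 + t**2) = 8 + t**2)
w = 120 (w = ((8 + (-5)**2) + 7)*3 = ((8 + 25) + 7)*3 = (33 + 7)*3 = 40*3 = 120)
D(-10) + w*(-F(-1)) = 13 + 120*(-10*(-1)) = 13 + 120*(-1*(-10)) = 13 + 120*10 = 13 + 1200 = 1213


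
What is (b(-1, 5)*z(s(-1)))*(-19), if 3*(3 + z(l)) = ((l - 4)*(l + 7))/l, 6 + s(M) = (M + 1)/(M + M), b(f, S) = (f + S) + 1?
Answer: 2090/9 ≈ 232.22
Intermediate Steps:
b(f, S) = 1 + S + f (b(f, S) = (S + f) + 1 = 1 + S + f)
s(M) = -6 + (1 + M)/(2*M) (s(M) = -6 + (M + 1)/(M + M) = -6 + (1 + M)/((2*M)) = -6 + (1 + M)*(1/(2*M)) = -6 + (1 + M)/(2*M))
z(l) = -3 + (-4 + l)*(7 + l)/(3*l) (z(l) = -3 + (((l - 4)*(l + 7))/l)/3 = -3 + (((-4 + l)*(7 + l))/l)/3 = -3 + ((-4 + l)*(7 + l)/l)/3 = -3 + (-4 + l)*(7 + l)/(3*l))
(b(-1, 5)*z(s(-1)))*(-19) = ((1 + 5 - 1)*((-28 + ((½)*(1 - 11*(-1))/(-1))*(-6 + (½)*(1 - 11*(-1))/(-1)))/(3*(((½)*(1 - 11*(-1))/(-1))))))*(-19) = (5*((-28 + ((½)*(-1)*(1 + 11))*(-6 + (½)*(-1)*(1 + 11)))/(3*(((½)*(-1)*(1 + 11))))))*(-19) = (5*((-28 + ((½)*(-1)*12)*(-6 + (½)*(-1)*12))/(3*(((½)*(-1)*12)))))*(-19) = (5*((⅓)*(-28 - 6*(-6 - 6))/(-6)))*(-19) = (5*((⅓)*(-⅙)*(-28 - 6*(-12))))*(-19) = (5*((⅓)*(-⅙)*(-28 + 72)))*(-19) = (5*((⅓)*(-⅙)*44))*(-19) = (5*(-22/9))*(-19) = -110/9*(-19) = 2090/9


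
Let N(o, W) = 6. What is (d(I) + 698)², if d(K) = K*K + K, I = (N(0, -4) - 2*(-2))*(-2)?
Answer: 1162084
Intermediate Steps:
I = -20 (I = (6 - 2*(-2))*(-2) = (6 + 4)*(-2) = 10*(-2) = -20)
d(K) = K + K² (d(K) = K² + K = K + K²)
(d(I) + 698)² = (-20*(1 - 20) + 698)² = (-20*(-19) + 698)² = (380 + 698)² = 1078² = 1162084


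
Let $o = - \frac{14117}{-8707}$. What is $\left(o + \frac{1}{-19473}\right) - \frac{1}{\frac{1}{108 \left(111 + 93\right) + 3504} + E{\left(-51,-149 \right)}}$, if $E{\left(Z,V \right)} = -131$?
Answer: $\frac{923901282262606}{567185923348365} \approx 1.6289$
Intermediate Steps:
$o = \frac{14117}{8707}$ ($o = \left(-14117\right) \left(- \frac{1}{8707}\right) = \frac{14117}{8707} \approx 1.6213$)
$\left(o + \frac{1}{-19473}\right) - \frac{1}{\frac{1}{108 \left(111 + 93\right) + 3504} + E{\left(-51,-149 \right)}} = \left(\frac{14117}{8707} + \frac{1}{-19473}\right) - \frac{1}{\frac{1}{108 \left(111 + 93\right) + 3504} - 131} = \left(\frac{14117}{8707} - \frac{1}{19473}\right) - \frac{1}{\frac{1}{108 \cdot 204 + 3504} - 131} = \frac{274891634}{169551411} - \frac{1}{\frac{1}{22032 + 3504} - 131} = \frac{274891634}{169551411} - \frac{1}{\frac{1}{25536} - 131} = \frac{274891634}{169551411} - \frac{1}{- \frac{3345215}{25536}} = \frac{274891634}{169551411} - - \frac{25536}{3345215} = \frac{274891634}{169551411} + \frac{25536}{3345215} = \frac{923901282262606}{567185923348365}$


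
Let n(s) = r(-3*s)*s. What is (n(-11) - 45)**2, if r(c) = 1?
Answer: 3136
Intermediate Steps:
n(s) = s (n(s) = 1*s = s)
(n(-11) - 45)**2 = (-11 - 45)**2 = (-56)**2 = 3136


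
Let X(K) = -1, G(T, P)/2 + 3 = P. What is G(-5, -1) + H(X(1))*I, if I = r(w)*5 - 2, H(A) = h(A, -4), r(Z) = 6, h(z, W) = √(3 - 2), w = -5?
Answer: 20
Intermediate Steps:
G(T, P) = -6 + 2*P
h(z, W) = 1 (h(z, W) = √1 = 1)
H(A) = 1
I = 28 (I = 6*5 - 2 = 30 - 2 = 28)
G(-5, -1) + H(X(1))*I = (-6 + 2*(-1)) + 1*28 = (-6 - 2) + 28 = -8 + 28 = 20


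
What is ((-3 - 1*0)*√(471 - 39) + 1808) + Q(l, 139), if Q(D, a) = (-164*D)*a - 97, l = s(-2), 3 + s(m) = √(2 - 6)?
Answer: 70099 - 45592*I - 36*√3 ≈ 70037.0 - 45592.0*I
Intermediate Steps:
s(m) = -3 + 2*I (s(m) = -3 + √(2 - 6) = -3 + √(-4) = -3 + 2*I)
l = -3 + 2*I ≈ -3.0 + 2.0*I
Q(D, a) = -97 - 164*D*a (Q(D, a) = -164*D*a - 97 = -97 - 164*D*a)
((-3 - 1*0)*√(471 - 39) + 1808) + Q(l, 139) = ((-3 - 1*0)*√(471 - 39) + 1808) + (-97 - 164*(-3 + 2*I)*139) = ((-3 + 0)*√432 + 1808) + (-97 + (68388 - 45592*I)) = (-36*√3 + 1808) + (68291 - 45592*I) = (1808 - 36*√3) + (68291 - 45592*I) = 70099 - 45592*I - 36*√3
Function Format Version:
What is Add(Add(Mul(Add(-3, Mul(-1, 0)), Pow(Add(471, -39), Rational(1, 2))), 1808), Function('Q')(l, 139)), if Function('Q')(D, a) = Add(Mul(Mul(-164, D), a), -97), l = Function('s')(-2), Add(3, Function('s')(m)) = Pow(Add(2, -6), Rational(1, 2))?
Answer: Add(70099, Mul(-45592, I), Mul(-36, Pow(3, Rational(1, 2)))) ≈ Add(70037., Mul(-45592., I))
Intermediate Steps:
Function('s')(m) = Add(-3, Mul(2, I)) (Function('s')(m) = Add(-3, Pow(Add(2, -6), Rational(1, 2))) = Add(-3, Pow(-4, Rational(1, 2))) = Add(-3, Mul(2, I)))
l = Add(-3, Mul(2, I)) ≈ Add(-3.0000, Mul(2.0000, I))
Function('Q')(D, a) = Add(-97, Mul(-164, D, a)) (Function('Q')(D, a) = Add(Mul(-164, D, a), -97) = Add(-97, Mul(-164, D, a)))
Add(Add(Mul(Add(-3, Mul(-1, 0)), Pow(Add(471, -39), Rational(1, 2))), 1808), Function('Q')(l, 139)) = Add(Add(Mul(Add(-3, Mul(-1, 0)), Pow(Add(471, -39), Rational(1, 2))), 1808), Add(-97, Mul(-164, Add(-3, Mul(2, I)), 139))) = Add(Add(Mul(Add(-3, 0), Pow(432, Rational(1, 2))), 1808), Add(-97, Add(68388, Mul(-45592, I)))) = Add(Add(Mul(-3, Mul(12, Pow(3, Rational(1, 2)))), 1808), Add(68291, Mul(-45592, I))) = Add(Add(Mul(-36, Pow(3, Rational(1, 2))), 1808), Add(68291, Mul(-45592, I))) = Add(Add(1808, Mul(-36, Pow(3, Rational(1, 2)))), Add(68291, Mul(-45592, I))) = Add(70099, Mul(-45592, I), Mul(-36, Pow(3, Rational(1, 2))))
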